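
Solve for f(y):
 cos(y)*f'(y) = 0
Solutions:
 f(y) = C1


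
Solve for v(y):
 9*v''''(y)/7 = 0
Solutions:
 v(y) = C1 + C2*y + C3*y^2 + C4*y^3


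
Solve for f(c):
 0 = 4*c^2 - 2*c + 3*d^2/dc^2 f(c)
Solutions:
 f(c) = C1 + C2*c - c^4/9 + c^3/9


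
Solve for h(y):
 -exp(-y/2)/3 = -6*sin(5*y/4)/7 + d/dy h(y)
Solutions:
 h(y) = C1 - 24*cos(5*y/4)/35 + 2*exp(-y/2)/3


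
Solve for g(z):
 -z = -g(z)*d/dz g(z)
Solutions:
 g(z) = -sqrt(C1 + z^2)
 g(z) = sqrt(C1 + z^2)


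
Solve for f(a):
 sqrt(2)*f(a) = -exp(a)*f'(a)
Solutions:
 f(a) = C1*exp(sqrt(2)*exp(-a))


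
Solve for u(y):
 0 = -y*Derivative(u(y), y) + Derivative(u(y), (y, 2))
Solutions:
 u(y) = C1 + C2*erfi(sqrt(2)*y/2)


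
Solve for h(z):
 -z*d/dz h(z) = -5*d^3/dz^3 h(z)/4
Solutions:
 h(z) = C1 + Integral(C2*airyai(10^(2/3)*z/5) + C3*airybi(10^(2/3)*z/5), z)


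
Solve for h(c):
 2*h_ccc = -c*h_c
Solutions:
 h(c) = C1 + Integral(C2*airyai(-2^(2/3)*c/2) + C3*airybi(-2^(2/3)*c/2), c)


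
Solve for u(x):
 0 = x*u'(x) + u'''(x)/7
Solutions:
 u(x) = C1 + Integral(C2*airyai(-7^(1/3)*x) + C3*airybi(-7^(1/3)*x), x)


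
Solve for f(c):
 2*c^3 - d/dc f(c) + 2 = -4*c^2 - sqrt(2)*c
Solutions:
 f(c) = C1 + c^4/2 + 4*c^3/3 + sqrt(2)*c^2/2 + 2*c


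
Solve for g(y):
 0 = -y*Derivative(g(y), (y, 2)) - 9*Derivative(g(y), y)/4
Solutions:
 g(y) = C1 + C2/y^(5/4)


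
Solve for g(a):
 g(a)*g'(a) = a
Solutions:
 g(a) = -sqrt(C1 + a^2)
 g(a) = sqrt(C1 + a^2)


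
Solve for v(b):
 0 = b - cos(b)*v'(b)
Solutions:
 v(b) = C1 + Integral(b/cos(b), b)


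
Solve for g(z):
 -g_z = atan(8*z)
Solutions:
 g(z) = C1 - z*atan(8*z) + log(64*z^2 + 1)/16


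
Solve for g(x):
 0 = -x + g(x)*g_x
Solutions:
 g(x) = -sqrt(C1 + x^2)
 g(x) = sqrt(C1 + x^2)


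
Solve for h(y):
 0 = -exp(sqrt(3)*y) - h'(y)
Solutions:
 h(y) = C1 - sqrt(3)*exp(sqrt(3)*y)/3


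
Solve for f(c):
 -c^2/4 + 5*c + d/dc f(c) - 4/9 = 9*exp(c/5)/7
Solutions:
 f(c) = C1 + c^3/12 - 5*c^2/2 + 4*c/9 + 45*exp(c/5)/7


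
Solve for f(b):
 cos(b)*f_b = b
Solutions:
 f(b) = C1 + Integral(b/cos(b), b)


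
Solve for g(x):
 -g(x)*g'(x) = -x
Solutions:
 g(x) = -sqrt(C1 + x^2)
 g(x) = sqrt(C1 + x^2)


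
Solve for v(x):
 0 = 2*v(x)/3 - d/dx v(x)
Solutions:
 v(x) = C1*exp(2*x/3)


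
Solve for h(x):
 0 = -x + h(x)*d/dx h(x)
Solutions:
 h(x) = -sqrt(C1 + x^2)
 h(x) = sqrt(C1 + x^2)


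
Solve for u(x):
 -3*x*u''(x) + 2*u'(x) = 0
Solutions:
 u(x) = C1 + C2*x^(5/3)


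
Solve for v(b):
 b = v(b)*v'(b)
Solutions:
 v(b) = -sqrt(C1 + b^2)
 v(b) = sqrt(C1 + b^2)


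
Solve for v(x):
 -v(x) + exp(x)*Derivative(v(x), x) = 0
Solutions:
 v(x) = C1*exp(-exp(-x))


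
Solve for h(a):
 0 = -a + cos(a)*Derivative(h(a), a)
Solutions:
 h(a) = C1 + Integral(a/cos(a), a)


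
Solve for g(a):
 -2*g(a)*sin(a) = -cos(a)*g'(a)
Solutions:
 g(a) = C1/cos(a)^2


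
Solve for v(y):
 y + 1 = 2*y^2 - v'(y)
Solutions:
 v(y) = C1 + 2*y^3/3 - y^2/2 - y


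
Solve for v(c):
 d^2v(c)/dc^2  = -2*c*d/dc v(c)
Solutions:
 v(c) = C1 + C2*erf(c)


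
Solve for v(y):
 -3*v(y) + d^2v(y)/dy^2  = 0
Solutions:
 v(y) = C1*exp(-sqrt(3)*y) + C2*exp(sqrt(3)*y)


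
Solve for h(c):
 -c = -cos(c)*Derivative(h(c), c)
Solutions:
 h(c) = C1 + Integral(c/cos(c), c)


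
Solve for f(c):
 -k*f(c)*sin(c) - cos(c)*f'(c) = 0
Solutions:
 f(c) = C1*exp(k*log(cos(c)))


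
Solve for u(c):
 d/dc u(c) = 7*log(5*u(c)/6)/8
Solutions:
 -8*Integral(1/(log(_y) - log(6) + log(5)), (_y, u(c)))/7 = C1 - c


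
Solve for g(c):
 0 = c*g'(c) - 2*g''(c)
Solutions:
 g(c) = C1 + C2*erfi(c/2)


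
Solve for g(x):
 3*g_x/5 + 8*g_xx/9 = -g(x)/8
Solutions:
 g(x) = (C1*sin(3*sqrt(19)*x/80) + C2*cos(3*sqrt(19)*x/80))*exp(-27*x/80)


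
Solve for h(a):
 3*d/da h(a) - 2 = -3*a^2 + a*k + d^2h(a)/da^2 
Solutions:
 h(a) = C1 + C2*exp(3*a) - a^3/3 + a^2*k/6 - a^2/3 + a*k/9 + 4*a/9


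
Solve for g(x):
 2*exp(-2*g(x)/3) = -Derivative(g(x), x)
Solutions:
 g(x) = 3*log(-sqrt(C1 - 2*x)) - 3*log(3) + 3*log(6)/2
 g(x) = 3*log(C1 - 2*x)/2 - 3*log(3) + 3*log(6)/2


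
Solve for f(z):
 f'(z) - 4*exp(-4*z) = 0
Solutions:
 f(z) = C1 - exp(-4*z)


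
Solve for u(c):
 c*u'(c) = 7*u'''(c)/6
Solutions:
 u(c) = C1 + Integral(C2*airyai(6^(1/3)*7^(2/3)*c/7) + C3*airybi(6^(1/3)*7^(2/3)*c/7), c)


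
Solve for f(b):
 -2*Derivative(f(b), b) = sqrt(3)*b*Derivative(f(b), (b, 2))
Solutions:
 f(b) = C1 + C2*b^(1 - 2*sqrt(3)/3)


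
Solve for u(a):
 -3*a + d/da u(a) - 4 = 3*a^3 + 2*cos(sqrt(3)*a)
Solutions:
 u(a) = C1 + 3*a^4/4 + 3*a^2/2 + 4*a + 2*sqrt(3)*sin(sqrt(3)*a)/3


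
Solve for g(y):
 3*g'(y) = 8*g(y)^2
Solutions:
 g(y) = -3/(C1 + 8*y)


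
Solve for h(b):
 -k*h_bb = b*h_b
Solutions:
 h(b) = C1 + C2*sqrt(k)*erf(sqrt(2)*b*sqrt(1/k)/2)


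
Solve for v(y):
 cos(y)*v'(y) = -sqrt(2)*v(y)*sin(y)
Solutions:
 v(y) = C1*cos(y)^(sqrt(2))


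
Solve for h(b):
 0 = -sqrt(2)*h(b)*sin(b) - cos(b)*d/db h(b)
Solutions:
 h(b) = C1*cos(b)^(sqrt(2))


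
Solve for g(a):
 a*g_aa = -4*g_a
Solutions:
 g(a) = C1 + C2/a^3


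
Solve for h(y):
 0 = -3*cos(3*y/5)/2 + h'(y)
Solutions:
 h(y) = C1 + 5*sin(3*y/5)/2


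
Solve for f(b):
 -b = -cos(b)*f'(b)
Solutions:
 f(b) = C1 + Integral(b/cos(b), b)


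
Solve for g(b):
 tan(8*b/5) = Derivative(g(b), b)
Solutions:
 g(b) = C1 - 5*log(cos(8*b/5))/8


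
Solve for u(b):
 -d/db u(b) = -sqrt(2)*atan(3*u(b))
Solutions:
 Integral(1/atan(3*_y), (_y, u(b))) = C1 + sqrt(2)*b


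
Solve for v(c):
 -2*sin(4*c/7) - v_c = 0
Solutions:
 v(c) = C1 + 7*cos(4*c/7)/2


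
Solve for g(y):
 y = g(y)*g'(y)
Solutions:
 g(y) = -sqrt(C1 + y^2)
 g(y) = sqrt(C1 + y^2)


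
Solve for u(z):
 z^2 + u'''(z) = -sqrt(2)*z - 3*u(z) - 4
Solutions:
 u(z) = C3*exp(-3^(1/3)*z) - z^2/3 - sqrt(2)*z/3 + (C1*sin(3^(5/6)*z/2) + C2*cos(3^(5/6)*z/2))*exp(3^(1/3)*z/2) - 4/3


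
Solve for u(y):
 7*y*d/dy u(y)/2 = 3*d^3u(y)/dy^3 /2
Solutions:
 u(y) = C1 + Integral(C2*airyai(3^(2/3)*7^(1/3)*y/3) + C3*airybi(3^(2/3)*7^(1/3)*y/3), y)


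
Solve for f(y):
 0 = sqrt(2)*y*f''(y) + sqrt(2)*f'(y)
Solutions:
 f(y) = C1 + C2*log(y)


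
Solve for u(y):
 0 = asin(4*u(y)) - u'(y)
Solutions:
 Integral(1/asin(4*_y), (_y, u(y))) = C1 + y


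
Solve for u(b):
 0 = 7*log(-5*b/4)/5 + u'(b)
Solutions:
 u(b) = C1 - 7*b*log(-b)/5 + 7*b*(-log(5) + 1 + 2*log(2))/5


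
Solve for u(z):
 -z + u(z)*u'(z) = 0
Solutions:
 u(z) = -sqrt(C1 + z^2)
 u(z) = sqrt(C1 + z^2)


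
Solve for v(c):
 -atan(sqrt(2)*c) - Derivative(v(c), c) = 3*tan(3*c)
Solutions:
 v(c) = C1 - c*atan(sqrt(2)*c) + sqrt(2)*log(2*c^2 + 1)/4 + log(cos(3*c))


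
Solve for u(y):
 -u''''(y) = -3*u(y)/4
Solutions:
 u(y) = C1*exp(-sqrt(2)*3^(1/4)*y/2) + C2*exp(sqrt(2)*3^(1/4)*y/2) + C3*sin(sqrt(2)*3^(1/4)*y/2) + C4*cos(sqrt(2)*3^(1/4)*y/2)


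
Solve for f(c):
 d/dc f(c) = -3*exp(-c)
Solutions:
 f(c) = C1 + 3*exp(-c)


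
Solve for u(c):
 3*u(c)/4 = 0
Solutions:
 u(c) = 0


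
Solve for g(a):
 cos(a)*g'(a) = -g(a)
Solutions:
 g(a) = C1*sqrt(sin(a) - 1)/sqrt(sin(a) + 1)


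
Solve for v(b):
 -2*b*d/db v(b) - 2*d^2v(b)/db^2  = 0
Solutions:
 v(b) = C1 + C2*erf(sqrt(2)*b/2)


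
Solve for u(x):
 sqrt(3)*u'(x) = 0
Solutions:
 u(x) = C1


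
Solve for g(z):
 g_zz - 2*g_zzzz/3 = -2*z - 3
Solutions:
 g(z) = C1 + C2*z + C3*exp(-sqrt(6)*z/2) + C4*exp(sqrt(6)*z/2) - z^3/3 - 3*z^2/2


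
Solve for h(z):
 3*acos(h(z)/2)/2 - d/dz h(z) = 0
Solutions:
 Integral(1/acos(_y/2), (_y, h(z))) = C1 + 3*z/2


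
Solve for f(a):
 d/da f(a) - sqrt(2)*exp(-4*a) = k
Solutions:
 f(a) = C1 + a*k - sqrt(2)*exp(-4*a)/4


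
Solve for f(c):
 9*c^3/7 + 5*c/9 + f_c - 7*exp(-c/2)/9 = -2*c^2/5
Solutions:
 f(c) = C1 - 9*c^4/28 - 2*c^3/15 - 5*c^2/18 - 14*exp(-c/2)/9


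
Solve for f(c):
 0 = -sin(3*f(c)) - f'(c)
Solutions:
 f(c) = -acos((-C1 - exp(6*c))/(C1 - exp(6*c)))/3 + 2*pi/3
 f(c) = acos((-C1 - exp(6*c))/(C1 - exp(6*c)))/3


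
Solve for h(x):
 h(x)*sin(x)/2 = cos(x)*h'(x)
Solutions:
 h(x) = C1/sqrt(cos(x))


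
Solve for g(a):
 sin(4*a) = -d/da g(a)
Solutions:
 g(a) = C1 + cos(4*a)/4


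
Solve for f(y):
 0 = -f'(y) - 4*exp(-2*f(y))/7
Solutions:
 f(y) = log(-sqrt(C1 - 56*y)) - log(7)
 f(y) = log(C1 - 56*y)/2 - log(7)


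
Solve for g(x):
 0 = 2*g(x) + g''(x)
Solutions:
 g(x) = C1*sin(sqrt(2)*x) + C2*cos(sqrt(2)*x)


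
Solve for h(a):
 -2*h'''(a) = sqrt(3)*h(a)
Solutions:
 h(a) = C3*exp(-2^(2/3)*3^(1/6)*a/2) + (C1*sin(6^(2/3)*a/4) + C2*cos(6^(2/3)*a/4))*exp(2^(2/3)*3^(1/6)*a/4)


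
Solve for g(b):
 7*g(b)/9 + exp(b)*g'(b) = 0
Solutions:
 g(b) = C1*exp(7*exp(-b)/9)


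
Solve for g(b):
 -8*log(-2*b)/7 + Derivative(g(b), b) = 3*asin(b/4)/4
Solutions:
 g(b) = C1 + 8*b*log(-b)/7 + 3*b*asin(b/4)/4 - 8*b/7 + 8*b*log(2)/7 + 3*sqrt(16 - b^2)/4


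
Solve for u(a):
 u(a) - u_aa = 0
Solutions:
 u(a) = C1*exp(-a) + C2*exp(a)


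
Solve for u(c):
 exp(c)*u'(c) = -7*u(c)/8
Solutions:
 u(c) = C1*exp(7*exp(-c)/8)


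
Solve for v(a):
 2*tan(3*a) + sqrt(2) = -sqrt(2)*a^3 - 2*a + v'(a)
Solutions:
 v(a) = C1 + sqrt(2)*a^4/4 + a^2 + sqrt(2)*a - 2*log(cos(3*a))/3


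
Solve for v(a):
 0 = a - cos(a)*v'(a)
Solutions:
 v(a) = C1 + Integral(a/cos(a), a)


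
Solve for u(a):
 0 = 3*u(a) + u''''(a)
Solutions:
 u(a) = (C1*sin(sqrt(2)*3^(1/4)*a/2) + C2*cos(sqrt(2)*3^(1/4)*a/2))*exp(-sqrt(2)*3^(1/4)*a/2) + (C3*sin(sqrt(2)*3^(1/4)*a/2) + C4*cos(sqrt(2)*3^(1/4)*a/2))*exp(sqrt(2)*3^(1/4)*a/2)


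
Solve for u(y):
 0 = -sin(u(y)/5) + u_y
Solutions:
 -y + 5*log(cos(u(y)/5) - 1)/2 - 5*log(cos(u(y)/5) + 1)/2 = C1


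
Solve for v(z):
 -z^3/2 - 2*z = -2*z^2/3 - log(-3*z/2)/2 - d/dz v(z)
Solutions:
 v(z) = C1 + z^4/8 - 2*z^3/9 + z^2 - z*log(-z)/2 + z*(-log(3) + 1/2 + log(6)/2)


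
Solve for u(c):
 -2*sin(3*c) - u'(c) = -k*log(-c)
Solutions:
 u(c) = C1 + c*k*(log(-c) - 1) + 2*cos(3*c)/3


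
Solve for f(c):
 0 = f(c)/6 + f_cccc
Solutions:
 f(c) = (C1*sin(2^(1/4)*3^(3/4)*c/6) + C2*cos(2^(1/4)*3^(3/4)*c/6))*exp(-2^(1/4)*3^(3/4)*c/6) + (C3*sin(2^(1/4)*3^(3/4)*c/6) + C4*cos(2^(1/4)*3^(3/4)*c/6))*exp(2^(1/4)*3^(3/4)*c/6)


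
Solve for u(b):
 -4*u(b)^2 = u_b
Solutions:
 u(b) = 1/(C1 + 4*b)


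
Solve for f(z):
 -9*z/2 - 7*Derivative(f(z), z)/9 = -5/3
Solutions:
 f(z) = C1 - 81*z^2/28 + 15*z/7


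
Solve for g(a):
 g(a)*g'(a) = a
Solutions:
 g(a) = -sqrt(C1 + a^2)
 g(a) = sqrt(C1 + a^2)


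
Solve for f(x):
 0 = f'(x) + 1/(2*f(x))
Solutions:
 f(x) = -sqrt(C1 - x)
 f(x) = sqrt(C1 - x)


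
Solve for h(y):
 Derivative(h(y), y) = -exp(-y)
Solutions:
 h(y) = C1 + exp(-y)


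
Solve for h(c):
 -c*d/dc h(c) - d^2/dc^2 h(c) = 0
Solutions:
 h(c) = C1 + C2*erf(sqrt(2)*c/2)


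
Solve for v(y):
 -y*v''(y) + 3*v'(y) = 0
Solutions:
 v(y) = C1 + C2*y^4


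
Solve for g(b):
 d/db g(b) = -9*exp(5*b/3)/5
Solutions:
 g(b) = C1 - 27*exp(5*b/3)/25


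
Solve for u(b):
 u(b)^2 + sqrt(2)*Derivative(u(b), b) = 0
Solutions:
 u(b) = 2/(C1 + sqrt(2)*b)


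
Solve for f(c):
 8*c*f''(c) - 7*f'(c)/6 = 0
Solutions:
 f(c) = C1 + C2*c^(55/48)


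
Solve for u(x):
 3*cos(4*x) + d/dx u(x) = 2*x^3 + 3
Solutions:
 u(x) = C1 + x^4/2 + 3*x - 3*sin(4*x)/4


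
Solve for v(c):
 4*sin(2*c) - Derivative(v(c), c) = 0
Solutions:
 v(c) = C1 - 2*cos(2*c)


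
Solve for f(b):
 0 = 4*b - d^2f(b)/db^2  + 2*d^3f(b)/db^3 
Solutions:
 f(b) = C1 + C2*b + C3*exp(b/2) + 2*b^3/3 + 4*b^2


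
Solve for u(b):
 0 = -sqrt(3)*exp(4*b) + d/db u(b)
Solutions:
 u(b) = C1 + sqrt(3)*exp(4*b)/4


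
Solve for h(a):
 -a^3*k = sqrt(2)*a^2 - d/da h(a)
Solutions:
 h(a) = C1 + a^4*k/4 + sqrt(2)*a^3/3


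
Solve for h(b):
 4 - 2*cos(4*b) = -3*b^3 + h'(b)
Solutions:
 h(b) = C1 + 3*b^4/4 + 4*b - sin(4*b)/2


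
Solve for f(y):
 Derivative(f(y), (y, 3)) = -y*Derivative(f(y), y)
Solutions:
 f(y) = C1 + Integral(C2*airyai(-y) + C3*airybi(-y), y)


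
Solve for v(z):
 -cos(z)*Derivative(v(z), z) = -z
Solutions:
 v(z) = C1 + Integral(z/cos(z), z)


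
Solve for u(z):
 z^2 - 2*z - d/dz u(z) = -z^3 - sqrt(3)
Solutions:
 u(z) = C1 + z^4/4 + z^3/3 - z^2 + sqrt(3)*z


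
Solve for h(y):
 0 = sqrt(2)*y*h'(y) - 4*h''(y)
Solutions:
 h(y) = C1 + C2*erfi(2^(3/4)*y/4)


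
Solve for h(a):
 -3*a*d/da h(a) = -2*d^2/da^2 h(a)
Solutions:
 h(a) = C1 + C2*erfi(sqrt(3)*a/2)


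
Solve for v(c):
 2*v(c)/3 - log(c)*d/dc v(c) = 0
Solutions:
 v(c) = C1*exp(2*li(c)/3)


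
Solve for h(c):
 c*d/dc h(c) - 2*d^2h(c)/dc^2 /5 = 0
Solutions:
 h(c) = C1 + C2*erfi(sqrt(5)*c/2)


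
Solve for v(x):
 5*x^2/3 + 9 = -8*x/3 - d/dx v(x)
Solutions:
 v(x) = C1 - 5*x^3/9 - 4*x^2/3 - 9*x


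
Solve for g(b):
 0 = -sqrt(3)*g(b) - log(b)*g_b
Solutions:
 g(b) = C1*exp(-sqrt(3)*li(b))


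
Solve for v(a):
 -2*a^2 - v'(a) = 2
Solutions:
 v(a) = C1 - 2*a^3/3 - 2*a


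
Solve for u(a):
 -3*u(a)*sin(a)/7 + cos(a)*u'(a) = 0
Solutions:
 u(a) = C1/cos(a)^(3/7)


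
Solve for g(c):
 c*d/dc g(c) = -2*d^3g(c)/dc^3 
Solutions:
 g(c) = C1 + Integral(C2*airyai(-2^(2/3)*c/2) + C3*airybi(-2^(2/3)*c/2), c)


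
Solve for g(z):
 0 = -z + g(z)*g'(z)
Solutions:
 g(z) = -sqrt(C1 + z^2)
 g(z) = sqrt(C1 + z^2)


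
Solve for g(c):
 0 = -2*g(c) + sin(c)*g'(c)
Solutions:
 g(c) = C1*(cos(c) - 1)/(cos(c) + 1)


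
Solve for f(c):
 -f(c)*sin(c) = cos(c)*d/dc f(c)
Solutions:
 f(c) = C1*cos(c)


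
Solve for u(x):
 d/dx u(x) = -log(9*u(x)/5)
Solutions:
 Integral(1/(log(_y) - log(5) + 2*log(3)), (_y, u(x))) = C1 - x


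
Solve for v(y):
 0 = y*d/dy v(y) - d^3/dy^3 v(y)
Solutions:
 v(y) = C1 + Integral(C2*airyai(y) + C3*airybi(y), y)


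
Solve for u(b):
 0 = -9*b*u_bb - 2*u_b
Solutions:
 u(b) = C1 + C2*b^(7/9)


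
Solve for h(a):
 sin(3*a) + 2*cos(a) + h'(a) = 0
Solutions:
 h(a) = C1 - 2*sin(a) + cos(3*a)/3


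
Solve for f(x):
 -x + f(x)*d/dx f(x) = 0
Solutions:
 f(x) = -sqrt(C1 + x^2)
 f(x) = sqrt(C1 + x^2)


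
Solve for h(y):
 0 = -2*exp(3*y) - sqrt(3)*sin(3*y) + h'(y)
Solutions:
 h(y) = C1 + 2*exp(3*y)/3 - sqrt(3)*cos(3*y)/3


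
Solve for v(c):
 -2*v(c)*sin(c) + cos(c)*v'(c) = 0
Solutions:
 v(c) = C1/cos(c)^2


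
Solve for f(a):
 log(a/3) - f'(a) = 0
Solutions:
 f(a) = C1 + a*log(a) - a*log(3) - a


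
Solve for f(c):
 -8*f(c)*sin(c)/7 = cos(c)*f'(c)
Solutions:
 f(c) = C1*cos(c)^(8/7)


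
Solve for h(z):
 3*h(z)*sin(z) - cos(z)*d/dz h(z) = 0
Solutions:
 h(z) = C1/cos(z)^3


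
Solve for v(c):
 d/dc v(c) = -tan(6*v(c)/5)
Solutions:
 v(c) = -5*asin(C1*exp(-6*c/5))/6 + 5*pi/6
 v(c) = 5*asin(C1*exp(-6*c/5))/6


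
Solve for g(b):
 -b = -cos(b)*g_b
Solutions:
 g(b) = C1 + Integral(b/cos(b), b)


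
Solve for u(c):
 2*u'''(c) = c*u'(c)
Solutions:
 u(c) = C1 + Integral(C2*airyai(2^(2/3)*c/2) + C3*airybi(2^(2/3)*c/2), c)


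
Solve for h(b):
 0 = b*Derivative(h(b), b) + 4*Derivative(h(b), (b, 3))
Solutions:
 h(b) = C1 + Integral(C2*airyai(-2^(1/3)*b/2) + C3*airybi(-2^(1/3)*b/2), b)


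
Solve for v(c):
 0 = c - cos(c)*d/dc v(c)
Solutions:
 v(c) = C1 + Integral(c/cos(c), c)


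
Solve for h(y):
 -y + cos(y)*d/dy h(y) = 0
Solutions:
 h(y) = C1 + Integral(y/cos(y), y)


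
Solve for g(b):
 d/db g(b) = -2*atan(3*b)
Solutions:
 g(b) = C1 - 2*b*atan(3*b) + log(9*b^2 + 1)/3


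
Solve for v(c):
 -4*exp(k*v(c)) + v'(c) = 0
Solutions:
 v(c) = Piecewise((log(-1/(C1*k + 4*c*k))/k, Ne(k, 0)), (nan, True))
 v(c) = Piecewise((C1 + 4*c, Eq(k, 0)), (nan, True))


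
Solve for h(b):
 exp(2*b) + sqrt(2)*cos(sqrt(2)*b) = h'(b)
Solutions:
 h(b) = C1 + exp(2*b)/2 + sin(sqrt(2)*b)


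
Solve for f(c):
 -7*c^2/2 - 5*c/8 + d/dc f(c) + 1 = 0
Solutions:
 f(c) = C1 + 7*c^3/6 + 5*c^2/16 - c


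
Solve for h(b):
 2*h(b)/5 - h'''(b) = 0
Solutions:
 h(b) = C3*exp(2^(1/3)*5^(2/3)*b/5) + (C1*sin(2^(1/3)*sqrt(3)*5^(2/3)*b/10) + C2*cos(2^(1/3)*sqrt(3)*5^(2/3)*b/10))*exp(-2^(1/3)*5^(2/3)*b/10)


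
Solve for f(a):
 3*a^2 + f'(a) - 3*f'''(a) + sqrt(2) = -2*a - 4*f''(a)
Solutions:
 f(a) = C1 + C2*exp(a*(2 - sqrt(7))/3) + C3*exp(a*(2 + sqrt(7))/3) - a^3 + 11*a^2 - 106*a - sqrt(2)*a


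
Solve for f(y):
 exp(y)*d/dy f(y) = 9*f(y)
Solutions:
 f(y) = C1*exp(-9*exp(-y))


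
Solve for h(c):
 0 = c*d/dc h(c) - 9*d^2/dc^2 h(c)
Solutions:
 h(c) = C1 + C2*erfi(sqrt(2)*c/6)


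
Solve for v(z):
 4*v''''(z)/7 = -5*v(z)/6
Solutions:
 v(z) = (C1*sin(2^(3/4)*945^(1/4)*z/12) + C2*cos(2^(3/4)*945^(1/4)*z/12))*exp(-2^(3/4)*945^(1/4)*z/12) + (C3*sin(2^(3/4)*945^(1/4)*z/12) + C4*cos(2^(3/4)*945^(1/4)*z/12))*exp(2^(3/4)*945^(1/4)*z/12)


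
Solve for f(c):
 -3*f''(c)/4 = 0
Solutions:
 f(c) = C1 + C2*c


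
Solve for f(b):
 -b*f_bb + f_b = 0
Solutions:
 f(b) = C1 + C2*b^2


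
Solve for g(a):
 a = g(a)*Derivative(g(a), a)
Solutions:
 g(a) = -sqrt(C1 + a^2)
 g(a) = sqrt(C1 + a^2)


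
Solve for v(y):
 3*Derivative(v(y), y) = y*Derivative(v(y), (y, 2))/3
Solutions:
 v(y) = C1 + C2*y^10


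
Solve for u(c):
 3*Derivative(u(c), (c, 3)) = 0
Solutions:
 u(c) = C1 + C2*c + C3*c^2


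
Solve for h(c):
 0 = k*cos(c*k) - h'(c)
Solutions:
 h(c) = C1 + sin(c*k)


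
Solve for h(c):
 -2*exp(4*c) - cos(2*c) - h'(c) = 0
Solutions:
 h(c) = C1 - exp(4*c)/2 - sin(2*c)/2


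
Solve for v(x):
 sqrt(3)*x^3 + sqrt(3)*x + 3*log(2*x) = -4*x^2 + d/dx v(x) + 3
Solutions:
 v(x) = C1 + sqrt(3)*x^4/4 + 4*x^3/3 + sqrt(3)*x^2/2 + 3*x*log(x) - 6*x + x*log(8)


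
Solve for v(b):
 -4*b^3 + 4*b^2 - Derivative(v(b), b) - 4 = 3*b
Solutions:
 v(b) = C1 - b^4 + 4*b^3/3 - 3*b^2/2 - 4*b


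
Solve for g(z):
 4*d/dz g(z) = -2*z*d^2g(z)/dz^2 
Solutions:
 g(z) = C1 + C2/z


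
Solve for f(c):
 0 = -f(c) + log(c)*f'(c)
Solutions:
 f(c) = C1*exp(li(c))


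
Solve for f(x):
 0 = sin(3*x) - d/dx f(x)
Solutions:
 f(x) = C1 - cos(3*x)/3


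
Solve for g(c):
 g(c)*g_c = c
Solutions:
 g(c) = -sqrt(C1 + c^2)
 g(c) = sqrt(C1 + c^2)


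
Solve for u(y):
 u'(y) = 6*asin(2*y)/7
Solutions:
 u(y) = C1 + 6*y*asin(2*y)/7 + 3*sqrt(1 - 4*y^2)/7


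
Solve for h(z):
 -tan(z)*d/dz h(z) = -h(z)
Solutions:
 h(z) = C1*sin(z)


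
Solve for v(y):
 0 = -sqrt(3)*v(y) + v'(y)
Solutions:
 v(y) = C1*exp(sqrt(3)*y)


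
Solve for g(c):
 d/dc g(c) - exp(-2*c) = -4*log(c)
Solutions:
 g(c) = C1 - 4*c*log(c) + 4*c - exp(-2*c)/2


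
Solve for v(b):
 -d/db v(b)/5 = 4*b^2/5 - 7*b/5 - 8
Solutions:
 v(b) = C1 - 4*b^3/3 + 7*b^2/2 + 40*b


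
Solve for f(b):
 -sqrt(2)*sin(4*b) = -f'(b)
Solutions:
 f(b) = C1 - sqrt(2)*cos(4*b)/4


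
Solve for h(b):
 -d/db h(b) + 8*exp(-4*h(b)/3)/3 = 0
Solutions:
 h(b) = 3*log(-I*(C1 + 32*b/9)^(1/4))
 h(b) = 3*log(I*(C1 + 32*b/9)^(1/4))
 h(b) = 3*log(-(C1 + 32*b/9)^(1/4))
 h(b) = 3*log(C1 + 32*b/9)/4


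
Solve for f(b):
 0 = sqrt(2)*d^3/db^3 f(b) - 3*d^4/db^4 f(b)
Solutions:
 f(b) = C1 + C2*b + C3*b^2 + C4*exp(sqrt(2)*b/3)


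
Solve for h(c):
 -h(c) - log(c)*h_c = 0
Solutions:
 h(c) = C1*exp(-li(c))


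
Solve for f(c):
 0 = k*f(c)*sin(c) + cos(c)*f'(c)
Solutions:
 f(c) = C1*exp(k*log(cos(c)))


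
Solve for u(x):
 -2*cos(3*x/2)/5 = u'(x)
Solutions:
 u(x) = C1 - 4*sin(3*x/2)/15


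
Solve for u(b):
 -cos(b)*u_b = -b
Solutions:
 u(b) = C1 + Integral(b/cos(b), b)


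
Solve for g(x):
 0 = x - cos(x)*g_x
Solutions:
 g(x) = C1 + Integral(x/cos(x), x)


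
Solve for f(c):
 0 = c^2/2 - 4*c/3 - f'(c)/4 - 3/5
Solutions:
 f(c) = C1 + 2*c^3/3 - 8*c^2/3 - 12*c/5


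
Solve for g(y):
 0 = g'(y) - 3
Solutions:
 g(y) = C1 + 3*y


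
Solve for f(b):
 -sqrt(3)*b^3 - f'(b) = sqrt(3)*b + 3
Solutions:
 f(b) = C1 - sqrt(3)*b^4/4 - sqrt(3)*b^2/2 - 3*b


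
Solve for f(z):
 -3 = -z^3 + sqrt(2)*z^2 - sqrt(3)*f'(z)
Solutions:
 f(z) = C1 - sqrt(3)*z^4/12 + sqrt(6)*z^3/9 + sqrt(3)*z


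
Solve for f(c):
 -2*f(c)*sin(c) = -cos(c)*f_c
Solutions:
 f(c) = C1/cos(c)^2


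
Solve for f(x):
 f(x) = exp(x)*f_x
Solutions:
 f(x) = C1*exp(-exp(-x))


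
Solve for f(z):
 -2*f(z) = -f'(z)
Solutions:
 f(z) = C1*exp(2*z)


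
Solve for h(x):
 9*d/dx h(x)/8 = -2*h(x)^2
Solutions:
 h(x) = 9/(C1 + 16*x)


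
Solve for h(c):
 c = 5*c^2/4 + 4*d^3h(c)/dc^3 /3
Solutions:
 h(c) = C1 + C2*c + C3*c^2 - c^5/64 + c^4/32


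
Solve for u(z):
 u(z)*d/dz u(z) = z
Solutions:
 u(z) = -sqrt(C1 + z^2)
 u(z) = sqrt(C1 + z^2)


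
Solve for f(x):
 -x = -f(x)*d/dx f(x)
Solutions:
 f(x) = -sqrt(C1 + x^2)
 f(x) = sqrt(C1 + x^2)


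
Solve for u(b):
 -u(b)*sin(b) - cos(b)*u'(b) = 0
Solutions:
 u(b) = C1*cos(b)


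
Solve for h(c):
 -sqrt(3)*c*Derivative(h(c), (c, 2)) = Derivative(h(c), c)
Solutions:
 h(c) = C1 + C2*c^(1 - sqrt(3)/3)


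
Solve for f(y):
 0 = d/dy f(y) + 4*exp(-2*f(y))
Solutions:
 f(y) = log(-sqrt(C1 - 8*y))
 f(y) = log(C1 - 8*y)/2


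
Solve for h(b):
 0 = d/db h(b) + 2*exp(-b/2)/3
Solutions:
 h(b) = C1 + 4*exp(-b/2)/3


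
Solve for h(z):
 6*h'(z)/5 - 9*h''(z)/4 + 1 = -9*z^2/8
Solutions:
 h(z) = C1 + C2*exp(8*z/15) - 5*z^3/16 - 225*z^2/128 - 11405*z/1536


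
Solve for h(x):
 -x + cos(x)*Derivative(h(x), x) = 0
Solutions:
 h(x) = C1 + Integral(x/cos(x), x)


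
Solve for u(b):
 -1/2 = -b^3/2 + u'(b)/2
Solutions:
 u(b) = C1 + b^4/4 - b


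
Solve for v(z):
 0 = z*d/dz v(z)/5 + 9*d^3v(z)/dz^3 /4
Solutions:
 v(z) = C1 + Integral(C2*airyai(-2^(2/3)*75^(1/3)*z/15) + C3*airybi(-2^(2/3)*75^(1/3)*z/15), z)


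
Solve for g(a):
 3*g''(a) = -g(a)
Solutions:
 g(a) = C1*sin(sqrt(3)*a/3) + C2*cos(sqrt(3)*a/3)


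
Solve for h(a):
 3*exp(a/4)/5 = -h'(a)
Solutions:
 h(a) = C1 - 12*exp(a/4)/5


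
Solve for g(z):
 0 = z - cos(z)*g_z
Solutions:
 g(z) = C1 + Integral(z/cos(z), z)


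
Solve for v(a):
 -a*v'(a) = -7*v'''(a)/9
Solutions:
 v(a) = C1 + Integral(C2*airyai(21^(2/3)*a/7) + C3*airybi(21^(2/3)*a/7), a)


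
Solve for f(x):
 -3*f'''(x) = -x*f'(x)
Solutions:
 f(x) = C1 + Integral(C2*airyai(3^(2/3)*x/3) + C3*airybi(3^(2/3)*x/3), x)


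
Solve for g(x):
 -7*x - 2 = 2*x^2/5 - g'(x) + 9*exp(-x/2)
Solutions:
 g(x) = C1 + 2*x^3/15 + 7*x^2/2 + 2*x - 18*exp(-x/2)


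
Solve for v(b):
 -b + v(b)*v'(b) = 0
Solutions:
 v(b) = -sqrt(C1 + b^2)
 v(b) = sqrt(C1 + b^2)


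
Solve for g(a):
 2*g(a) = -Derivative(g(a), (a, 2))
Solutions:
 g(a) = C1*sin(sqrt(2)*a) + C2*cos(sqrt(2)*a)


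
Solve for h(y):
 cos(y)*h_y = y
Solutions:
 h(y) = C1 + Integral(y/cos(y), y)


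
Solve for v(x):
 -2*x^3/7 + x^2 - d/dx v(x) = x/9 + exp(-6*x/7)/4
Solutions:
 v(x) = C1 - x^4/14 + x^3/3 - x^2/18 + 7*exp(-6*x/7)/24


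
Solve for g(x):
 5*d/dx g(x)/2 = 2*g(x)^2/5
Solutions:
 g(x) = -25/(C1 + 4*x)


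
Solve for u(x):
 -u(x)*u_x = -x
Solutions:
 u(x) = -sqrt(C1 + x^2)
 u(x) = sqrt(C1 + x^2)


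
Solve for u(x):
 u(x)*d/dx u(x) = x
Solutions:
 u(x) = -sqrt(C1 + x^2)
 u(x) = sqrt(C1 + x^2)


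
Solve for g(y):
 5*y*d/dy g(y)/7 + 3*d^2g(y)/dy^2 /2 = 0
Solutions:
 g(y) = C1 + C2*erf(sqrt(105)*y/21)


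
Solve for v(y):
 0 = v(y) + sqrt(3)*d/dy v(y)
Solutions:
 v(y) = C1*exp(-sqrt(3)*y/3)


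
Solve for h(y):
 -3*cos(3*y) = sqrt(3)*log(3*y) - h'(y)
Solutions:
 h(y) = C1 + sqrt(3)*y*(log(y) - 1) + sqrt(3)*y*log(3) + sin(3*y)


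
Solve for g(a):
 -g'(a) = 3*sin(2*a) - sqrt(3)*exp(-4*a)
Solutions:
 g(a) = C1 + 3*cos(2*a)/2 - sqrt(3)*exp(-4*a)/4


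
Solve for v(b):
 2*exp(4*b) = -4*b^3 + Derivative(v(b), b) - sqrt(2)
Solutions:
 v(b) = C1 + b^4 + sqrt(2)*b + exp(4*b)/2


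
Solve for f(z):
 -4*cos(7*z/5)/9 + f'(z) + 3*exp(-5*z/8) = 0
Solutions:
 f(z) = C1 + 20*sin(7*z/5)/63 + 24*exp(-5*z/8)/5


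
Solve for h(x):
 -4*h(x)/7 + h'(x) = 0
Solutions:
 h(x) = C1*exp(4*x/7)


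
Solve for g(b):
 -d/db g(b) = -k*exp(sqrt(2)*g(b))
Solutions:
 g(b) = sqrt(2)*(2*log(-1/(C1 + b*k)) - log(2))/4


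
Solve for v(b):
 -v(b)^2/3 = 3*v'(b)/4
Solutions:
 v(b) = 9/(C1 + 4*b)


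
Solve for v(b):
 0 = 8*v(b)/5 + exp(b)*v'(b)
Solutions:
 v(b) = C1*exp(8*exp(-b)/5)


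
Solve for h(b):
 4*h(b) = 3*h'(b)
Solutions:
 h(b) = C1*exp(4*b/3)


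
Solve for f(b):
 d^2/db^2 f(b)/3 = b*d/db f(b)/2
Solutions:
 f(b) = C1 + C2*erfi(sqrt(3)*b/2)


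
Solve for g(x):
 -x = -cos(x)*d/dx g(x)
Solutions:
 g(x) = C1 + Integral(x/cos(x), x)


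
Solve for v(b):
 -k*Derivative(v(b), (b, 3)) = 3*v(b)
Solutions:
 v(b) = C1*exp(3^(1/3)*b*(-1/k)^(1/3)) + C2*exp(b*(-1/k)^(1/3)*(-3^(1/3) + 3^(5/6)*I)/2) + C3*exp(-b*(-1/k)^(1/3)*(3^(1/3) + 3^(5/6)*I)/2)


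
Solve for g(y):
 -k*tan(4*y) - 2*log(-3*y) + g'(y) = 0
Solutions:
 g(y) = C1 - k*log(cos(4*y))/4 + 2*y*log(-y) - 2*y + 2*y*log(3)


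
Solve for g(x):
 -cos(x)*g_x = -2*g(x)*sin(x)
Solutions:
 g(x) = C1/cos(x)^2


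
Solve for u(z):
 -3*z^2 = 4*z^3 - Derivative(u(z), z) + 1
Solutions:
 u(z) = C1 + z^4 + z^3 + z


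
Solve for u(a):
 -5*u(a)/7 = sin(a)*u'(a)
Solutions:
 u(a) = C1*(cos(a) + 1)^(5/14)/(cos(a) - 1)^(5/14)


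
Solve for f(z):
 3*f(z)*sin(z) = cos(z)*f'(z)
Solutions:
 f(z) = C1/cos(z)^3


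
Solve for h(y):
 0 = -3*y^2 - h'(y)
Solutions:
 h(y) = C1 - y^3


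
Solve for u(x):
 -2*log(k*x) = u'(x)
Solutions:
 u(x) = C1 - 2*x*log(k*x) + 2*x


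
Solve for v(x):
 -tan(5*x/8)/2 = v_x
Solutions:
 v(x) = C1 + 4*log(cos(5*x/8))/5


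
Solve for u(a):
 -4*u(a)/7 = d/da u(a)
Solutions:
 u(a) = C1*exp(-4*a/7)


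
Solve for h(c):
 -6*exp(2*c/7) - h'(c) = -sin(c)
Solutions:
 h(c) = C1 - 21*exp(2*c/7) - cos(c)


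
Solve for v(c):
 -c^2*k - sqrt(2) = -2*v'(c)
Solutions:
 v(c) = C1 + c^3*k/6 + sqrt(2)*c/2


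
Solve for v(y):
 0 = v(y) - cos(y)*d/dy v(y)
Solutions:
 v(y) = C1*sqrt(sin(y) + 1)/sqrt(sin(y) - 1)


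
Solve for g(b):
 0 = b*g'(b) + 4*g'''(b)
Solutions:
 g(b) = C1 + Integral(C2*airyai(-2^(1/3)*b/2) + C3*airybi(-2^(1/3)*b/2), b)


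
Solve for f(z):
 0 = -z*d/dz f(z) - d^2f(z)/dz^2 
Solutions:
 f(z) = C1 + C2*erf(sqrt(2)*z/2)


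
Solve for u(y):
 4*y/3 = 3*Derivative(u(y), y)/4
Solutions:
 u(y) = C1 + 8*y^2/9


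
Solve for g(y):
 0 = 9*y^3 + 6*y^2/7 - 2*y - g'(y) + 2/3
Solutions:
 g(y) = C1 + 9*y^4/4 + 2*y^3/7 - y^2 + 2*y/3


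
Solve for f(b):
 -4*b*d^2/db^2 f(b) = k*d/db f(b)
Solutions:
 f(b) = C1 + b^(1 - re(k)/4)*(C2*sin(log(b)*Abs(im(k))/4) + C3*cos(log(b)*im(k)/4))


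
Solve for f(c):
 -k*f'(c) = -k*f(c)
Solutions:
 f(c) = C1*exp(c)


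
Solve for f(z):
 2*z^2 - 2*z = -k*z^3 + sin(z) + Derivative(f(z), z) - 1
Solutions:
 f(z) = C1 + k*z^4/4 + 2*z^3/3 - z^2 + z + cos(z)


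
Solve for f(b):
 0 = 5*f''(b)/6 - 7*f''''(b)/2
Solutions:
 f(b) = C1 + C2*b + C3*exp(-sqrt(105)*b/21) + C4*exp(sqrt(105)*b/21)


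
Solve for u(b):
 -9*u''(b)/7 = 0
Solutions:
 u(b) = C1 + C2*b


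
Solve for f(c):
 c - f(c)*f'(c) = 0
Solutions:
 f(c) = -sqrt(C1 + c^2)
 f(c) = sqrt(C1 + c^2)


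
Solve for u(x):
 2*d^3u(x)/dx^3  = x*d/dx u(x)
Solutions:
 u(x) = C1 + Integral(C2*airyai(2^(2/3)*x/2) + C3*airybi(2^(2/3)*x/2), x)


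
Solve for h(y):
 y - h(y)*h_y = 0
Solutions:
 h(y) = -sqrt(C1 + y^2)
 h(y) = sqrt(C1 + y^2)


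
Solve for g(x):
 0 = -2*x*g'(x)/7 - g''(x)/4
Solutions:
 g(x) = C1 + C2*erf(2*sqrt(7)*x/7)


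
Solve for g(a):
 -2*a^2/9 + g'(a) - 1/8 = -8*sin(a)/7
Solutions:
 g(a) = C1 + 2*a^3/27 + a/8 + 8*cos(a)/7


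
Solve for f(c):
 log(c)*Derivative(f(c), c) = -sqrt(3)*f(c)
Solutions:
 f(c) = C1*exp(-sqrt(3)*li(c))


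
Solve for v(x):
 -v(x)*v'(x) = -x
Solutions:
 v(x) = -sqrt(C1 + x^2)
 v(x) = sqrt(C1 + x^2)


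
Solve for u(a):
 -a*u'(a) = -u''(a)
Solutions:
 u(a) = C1 + C2*erfi(sqrt(2)*a/2)


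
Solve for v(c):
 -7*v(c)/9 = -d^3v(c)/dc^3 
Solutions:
 v(c) = C3*exp(21^(1/3)*c/3) + (C1*sin(3^(5/6)*7^(1/3)*c/6) + C2*cos(3^(5/6)*7^(1/3)*c/6))*exp(-21^(1/3)*c/6)


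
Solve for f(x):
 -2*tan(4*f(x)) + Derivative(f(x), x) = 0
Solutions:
 f(x) = -asin(C1*exp(8*x))/4 + pi/4
 f(x) = asin(C1*exp(8*x))/4


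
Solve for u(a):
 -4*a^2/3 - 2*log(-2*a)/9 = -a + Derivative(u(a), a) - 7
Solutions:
 u(a) = C1 - 4*a^3/9 + a^2/2 - 2*a*log(-a)/9 + a*(65 - 2*log(2))/9


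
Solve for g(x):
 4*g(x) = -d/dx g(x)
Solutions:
 g(x) = C1*exp(-4*x)


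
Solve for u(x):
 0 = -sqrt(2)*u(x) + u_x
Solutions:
 u(x) = C1*exp(sqrt(2)*x)


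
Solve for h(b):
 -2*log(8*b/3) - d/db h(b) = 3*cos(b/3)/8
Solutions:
 h(b) = C1 - 2*b*log(b) - 6*b*log(2) + 2*b + 2*b*log(3) - 9*sin(b/3)/8


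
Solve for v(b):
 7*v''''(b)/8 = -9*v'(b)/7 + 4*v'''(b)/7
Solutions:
 v(b) = C1 + C2*exp(b*(512*2^(1/3)/(441*sqrt(1701177) + 575251)^(1/3) + 64 + 2^(2/3)*(441*sqrt(1701177) + 575251)^(1/3))/294)*sin(2^(1/3)*sqrt(3)*b*(-2^(1/3)*(441*sqrt(1701177) + 575251)^(1/3) + 512/(441*sqrt(1701177) + 575251)^(1/3))/294) + C3*exp(b*(512*2^(1/3)/(441*sqrt(1701177) + 575251)^(1/3) + 64 + 2^(2/3)*(441*sqrt(1701177) + 575251)^(1/3))/294)*cos(2^(1/3)*sqrt(3)*b*(-2^(1/3)*(441*sqrt(1701177) + 575251)^(1/3) + 512/(441*sqrt(1701177) + 575251)^(1/3))/294) + C4*exp(b*(-2^(2/3)*(441*sqrt(1701177) + 575251)^(1/3) - 512*2^(1/3)/(441*sqrt(1701177) + 575251)^(1/3) + 32)/147)


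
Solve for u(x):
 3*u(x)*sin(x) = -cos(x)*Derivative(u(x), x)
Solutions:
 u(x) = C1*cos(x)^3


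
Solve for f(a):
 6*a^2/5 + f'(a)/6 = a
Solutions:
 f(a) = C1 - 12*a^3/5 + 3*a^2


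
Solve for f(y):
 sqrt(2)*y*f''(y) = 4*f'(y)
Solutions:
 f(y) = C1 + C2*y^(1 + 2*sqrt(2))


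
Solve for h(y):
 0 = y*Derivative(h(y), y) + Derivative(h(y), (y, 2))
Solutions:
 h(y) = C1 + C2*erf(sqrt(2)*y/2)


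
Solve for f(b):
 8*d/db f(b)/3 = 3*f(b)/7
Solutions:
 f(b) = C1*exp(9*b/56)


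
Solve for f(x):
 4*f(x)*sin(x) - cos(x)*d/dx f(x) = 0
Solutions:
 f(x) = C1/cos(x)^4


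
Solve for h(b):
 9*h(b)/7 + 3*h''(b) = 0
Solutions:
 h(b) = C1*sin(sqrt(21)*b/7) + C2*cos(sqrt(21)*b/7)


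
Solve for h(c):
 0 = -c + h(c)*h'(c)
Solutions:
 h(c) = -sqrt(C1 + c^2)
 h(c) = sqrt(C1 + c^2)


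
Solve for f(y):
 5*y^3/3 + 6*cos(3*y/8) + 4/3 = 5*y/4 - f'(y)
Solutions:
 f(y) = C1 - 5*y^4/12 + 5*y^2/8 - 4*y/3 - 16*sin(3*y/8)


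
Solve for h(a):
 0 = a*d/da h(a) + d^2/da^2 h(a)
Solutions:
 h(a) = C1 + C2*erf(sqrt(2)*a/2)


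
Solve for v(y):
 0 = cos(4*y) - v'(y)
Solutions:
 v(y) = C1 + sin(4*y)/4


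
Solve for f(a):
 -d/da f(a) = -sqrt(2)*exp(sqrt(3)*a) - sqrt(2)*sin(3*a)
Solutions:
 f(a) = C1 + sqrt(6)*exp(sqrt(3)*a)/3 - sqrt(2)*cos(3*a)/3


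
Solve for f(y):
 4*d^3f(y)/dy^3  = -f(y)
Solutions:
 f(y) = C3*exp(-2^(1/3)*y/2) + (C1*sin(2^(1/3)*sqrt(3)*y/4) + C2*cos(2^(1/3)*sqrt(3)*y/4))*exp(2^(1/3)*y/4)


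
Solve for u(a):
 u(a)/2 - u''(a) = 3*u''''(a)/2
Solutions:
 u(a) = C1*exp(-sqrt(3)*a/3) + C2*exp(sqrt(3)*a/3) + C3*sin(a) + C4*cos(a)


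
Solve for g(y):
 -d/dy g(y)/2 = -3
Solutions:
 g(y) = C1 + 6*y


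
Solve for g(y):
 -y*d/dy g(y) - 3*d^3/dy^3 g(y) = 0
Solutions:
 g(y) = C1 + Integral(C2*airyai(-3^(2/3)*y/3) + C3*airybi(-3^(2/3)*y/3), y)


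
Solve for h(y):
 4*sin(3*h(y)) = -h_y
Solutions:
 h(y) = -acos((-C1 - exp(24*y))/(C1 - exp(24*y)))/3 + 2*pi/3
 h(y) = acos((-C1 - exp(24*y))/(C1 - exp(24*y)))/3


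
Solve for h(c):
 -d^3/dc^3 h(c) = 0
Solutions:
 h(c) = C1 + C2*c + C3*c^2


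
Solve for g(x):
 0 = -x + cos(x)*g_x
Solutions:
 g(x) = C1 + Integral(x/cos(x), x)


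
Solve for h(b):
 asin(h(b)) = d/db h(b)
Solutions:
 Integral(1/asin(_y), (_y, h(b))) = C1 + b


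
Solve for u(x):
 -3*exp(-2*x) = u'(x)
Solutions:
 u(x) = C1 + 3*exp(-2*x)/2


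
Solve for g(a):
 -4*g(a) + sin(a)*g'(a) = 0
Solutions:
 g(a) = C1*(cos(a)^2 - 2*cos(a) + 1)/(cos(a)^2 + 2*cos(a) + 1)


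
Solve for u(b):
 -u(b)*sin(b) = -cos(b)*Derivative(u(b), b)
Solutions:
 u(b) = C1/cos(b)


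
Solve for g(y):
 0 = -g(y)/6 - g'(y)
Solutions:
 g(y) = C1*exp(-y/6)


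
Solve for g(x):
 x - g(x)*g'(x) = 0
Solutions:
 g(x) = -sqrt(C1 + x^2)
 g(x) = sqrt(C1 + x^2)


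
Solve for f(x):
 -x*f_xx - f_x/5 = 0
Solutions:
 f(x) = C1 + C2*x^(4/5)


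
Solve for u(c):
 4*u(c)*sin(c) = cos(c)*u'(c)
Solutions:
 u(c) = C1/cos(c)^4


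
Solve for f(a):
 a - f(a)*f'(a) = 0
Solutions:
 f(a) = -sqrt(C1 + a^2)
 f(a) = sqrt(C1 + a^2)


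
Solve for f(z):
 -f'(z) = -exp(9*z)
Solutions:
 f(z) = C1 + exp(9*z)/9


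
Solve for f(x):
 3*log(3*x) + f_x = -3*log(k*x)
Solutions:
 f(x) = C1 + 3*x*(-log(k) - log(3) + 2) - 6*x*log(x)


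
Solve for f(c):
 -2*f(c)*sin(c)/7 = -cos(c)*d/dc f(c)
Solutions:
 f(c) = C1/cos(c)^(2/7)


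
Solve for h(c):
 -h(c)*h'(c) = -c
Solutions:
 h(c) = -sqrt(C1 + c^2)
 h(c) = sqrt(C1 + c^2)


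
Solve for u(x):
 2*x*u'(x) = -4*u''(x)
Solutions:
 u(x) = C1 + C2*erf(x/2)


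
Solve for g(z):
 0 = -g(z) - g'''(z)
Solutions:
 g(z) = C3*exp(-z) + (C1*sin(sqrt(3)*z/2) + C2*cos(sqrt(3)*z/2))*exp(z/2)


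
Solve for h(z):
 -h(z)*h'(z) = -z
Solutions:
 h(z) = -sqrt(C1 + z^2)
 h(z) = sqrt(C1 + z^2)


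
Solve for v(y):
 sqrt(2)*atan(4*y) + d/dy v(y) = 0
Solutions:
 v(y) = C1 - sqrt(2)*(y*atan(4*y) - log(16*y^2 + 1)/8)


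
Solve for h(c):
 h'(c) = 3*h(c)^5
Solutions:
 h(c) = -(-1/(C1 + 12*c))^(1/4)
 h(c) = (-1/(C1 + 12*c))^(1/4)
 h(c) = -I*(-1/(C1 + 12*c))^(1/4)
 h(c) = I*(-1/(C1 + 12*c))^(1/4)


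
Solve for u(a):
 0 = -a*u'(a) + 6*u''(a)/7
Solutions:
 u(a) = C1 + C2*erfi(sqrt(21)*a/6)


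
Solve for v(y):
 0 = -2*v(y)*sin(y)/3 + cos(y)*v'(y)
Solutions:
 v(y) = C1/cos(y)^(2/3)


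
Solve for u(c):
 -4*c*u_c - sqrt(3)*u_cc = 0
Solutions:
 u(c) = C1 + C2*erf(sqrt(2)*3^(3/4)*c/3)


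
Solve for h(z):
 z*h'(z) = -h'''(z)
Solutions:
 h(z) = C1 + Integral(C2*airyai(-z) + C3*airybi(-z), z)


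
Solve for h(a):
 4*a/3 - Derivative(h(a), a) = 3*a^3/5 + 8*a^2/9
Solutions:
 h(a) = C1 - 3*a^4/20 - 8*a^3/27 + 2*a^2/3


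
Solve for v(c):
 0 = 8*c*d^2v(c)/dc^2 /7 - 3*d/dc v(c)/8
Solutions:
 v(c) = C1 + C2*c^(85/64)


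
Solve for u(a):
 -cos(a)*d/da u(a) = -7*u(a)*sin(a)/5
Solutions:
 u(a) = C1/cos(a)^(7/5)


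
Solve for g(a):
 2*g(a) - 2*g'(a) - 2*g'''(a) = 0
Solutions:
 g(a) = C1*exp(-a*(-2*18^(1/3)/(9 + sqrt(93))^(1/3) + 12^(1/3)*(9 + sqrt(93))^(1/3))/12)*sin(2^(1/3)*3^(1/6)*a*(6/(9 + sqrt(93))^(1/3) + 2^(1/3)*3^(2/3)*(9 + sqrt(93))^(1/3))/12) + C2*exp(-a*(-2*18^(1/3)/(9 + sqrt(93))^(1/3) + 12^(1/3)*(9 + sqrt(93))^(1/3))/12)*cos(2^(1/3)*3^(1/6)*a*(6/(9 + sqrt(93))^(1/3) + 2^(1/3)*3^(2/3)*(9 + sqrt(93))^(1/3))/12) + C3*exp(a*(-2*18^(1/3)/(9 + sqrt(93))^(1/3) + 12^(1/3)*(9 + sqrt(93))^(1/3))/6)


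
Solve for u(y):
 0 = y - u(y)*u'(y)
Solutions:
 u(y) = -sqrt(C1 + y^2)
 u(y) = sqrt(C1 + y^2)


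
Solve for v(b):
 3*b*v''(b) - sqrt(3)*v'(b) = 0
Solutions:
 v(b) = C1 + C2*b^(sqrt(3)/3 + 1)


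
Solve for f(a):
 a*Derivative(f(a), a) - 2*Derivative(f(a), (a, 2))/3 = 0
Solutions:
 f(a) = C1 + C2*erfi(sqrt(3)*a/2)


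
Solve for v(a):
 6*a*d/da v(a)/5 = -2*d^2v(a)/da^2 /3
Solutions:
 v(a) = C1 + C2*erf(3*sqrt(10)*a/10)


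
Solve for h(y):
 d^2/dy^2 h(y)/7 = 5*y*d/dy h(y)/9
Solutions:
 h(y) = C1 + C2*erfi(sqrt(70)*y/6)


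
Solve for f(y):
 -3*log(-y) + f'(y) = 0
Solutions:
 f(y) = C1 + 3*y*log(-y) - 3*y


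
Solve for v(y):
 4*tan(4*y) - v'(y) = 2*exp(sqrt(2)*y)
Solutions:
 v(y) = C1 - sqrt(2)*exp(sqrt(2)*y) - log(cos(4*y))


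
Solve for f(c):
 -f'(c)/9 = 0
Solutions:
 f(c) = C1


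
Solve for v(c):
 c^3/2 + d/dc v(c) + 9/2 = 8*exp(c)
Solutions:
 v(c) = C1 - c^4/8 - 9*c/2 + 8*exp(c)


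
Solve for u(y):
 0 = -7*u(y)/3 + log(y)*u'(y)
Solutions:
 u(y) = C1*exp(7*li(y)/3)


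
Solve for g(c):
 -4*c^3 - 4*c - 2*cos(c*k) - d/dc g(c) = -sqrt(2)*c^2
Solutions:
 g(c) = C1 - c^4 + sqrt(2)*c^3/3 - 2*c^2 - 2*sin(c*k)/k


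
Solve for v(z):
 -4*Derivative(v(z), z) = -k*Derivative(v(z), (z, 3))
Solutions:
 v(z) = C1 + C2*exp(-2*z*sqrt(1/k)) + C3*exp(2*z*sqrt(1/k))


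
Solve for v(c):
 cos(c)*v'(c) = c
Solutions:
 v(c) = C1 + Integral(c/cos(c), c)


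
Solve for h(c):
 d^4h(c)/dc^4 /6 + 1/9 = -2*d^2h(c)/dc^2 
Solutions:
 h(c) = C1 + C2*c + C3*sin(2*sqrt(3)*c) + C4*cos(2*sqrt(3)*c) - c^2/36


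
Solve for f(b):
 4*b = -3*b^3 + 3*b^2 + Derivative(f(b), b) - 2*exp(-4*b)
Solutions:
 f(b) = C1 + 3*b^4/4 - b^3 + 2*b^2 - exp(-4*b)/2


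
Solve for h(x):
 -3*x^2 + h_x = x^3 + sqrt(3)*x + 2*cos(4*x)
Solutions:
 h(x) = C1 + x^4/4 + x^3 + sqrt(3)*x^2/2 + sin(4*x)/2


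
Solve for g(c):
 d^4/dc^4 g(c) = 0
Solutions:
 g(c) = C1 + C2*c + C3*c^2 + C4*c^3


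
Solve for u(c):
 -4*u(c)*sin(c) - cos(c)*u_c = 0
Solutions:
 u(c) = C1*cos(c)^4


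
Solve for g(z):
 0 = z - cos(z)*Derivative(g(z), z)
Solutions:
 g(z) = C1 + Integral(z/cos(z), z)


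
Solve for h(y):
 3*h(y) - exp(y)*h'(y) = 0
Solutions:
 h(y) = C1*exp(-3*exp(-y))


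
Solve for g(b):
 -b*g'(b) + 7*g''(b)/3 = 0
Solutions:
 g(b) = C1 + C2*erfi(sqrt(42)*b/14)


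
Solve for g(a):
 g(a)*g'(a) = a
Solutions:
 g(a) = -sqrt(C1 + a^2)
 g(a) = sqrt(C1 + a^2)


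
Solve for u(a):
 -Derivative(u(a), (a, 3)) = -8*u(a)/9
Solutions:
 u(a) = C3*exp(2*3^(1/3)*a/3) + (C1*sin(3^(5/6)*a/3) + C2*cos(3^(5/6)*a/3))*exp(-3^(1/3)*a/3)


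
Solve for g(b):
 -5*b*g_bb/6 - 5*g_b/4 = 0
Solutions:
 g(b) = C1 + C2/sqrt(b)


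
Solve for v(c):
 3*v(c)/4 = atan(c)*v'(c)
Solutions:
 v(c) = C1*exp(3*Integral(1/atan(c), c)/4)


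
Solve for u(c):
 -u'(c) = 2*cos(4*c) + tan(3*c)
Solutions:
 u(c) = C1 + log(cos(3*c))/3 - sin(4*c)/2


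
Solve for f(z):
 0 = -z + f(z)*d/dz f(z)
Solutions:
 f(z) = -sqrt(C1 + z^2)
 f(z) = sqrt(C1 + z^2)


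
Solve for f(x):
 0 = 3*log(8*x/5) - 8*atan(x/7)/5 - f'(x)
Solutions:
 f(x) = C1 + 3*x*log(x) - 8*x*atan(x/7)/5 - 3*x*log(5) - 3*x + 9*x*log(2) + 28*log(x^2 + 49)/5


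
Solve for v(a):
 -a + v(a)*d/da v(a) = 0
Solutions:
 v(a) = -sqrt(C1 + a^2)
 v(a) = sqrt(C1 + a^2)


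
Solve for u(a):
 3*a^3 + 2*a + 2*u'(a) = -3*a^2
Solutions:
 u(a) = C1 - 3*a^4/8 - a^3/2 - a^2/2


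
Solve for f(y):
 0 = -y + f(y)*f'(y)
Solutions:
 f(y) = -sqrt(C1 + y^2)
 f(y) = sqrt(C1 + y^2)


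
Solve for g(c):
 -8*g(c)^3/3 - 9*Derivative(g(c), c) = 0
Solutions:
 g(c) = -3*sqrt(6)*sqrt(-1/(C1 - 8*c))/2
 g(c) = 3*sqrt(6)*sqrt(-1/(C1 - 8*c))/2


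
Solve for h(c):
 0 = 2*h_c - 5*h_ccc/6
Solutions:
 h(c) = C1 + C2*exp(-2*sqrt(15)*c/5) + C3*exp(2*sqrt(15)*c/5)


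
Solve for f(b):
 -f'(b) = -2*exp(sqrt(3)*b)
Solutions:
 f(b) = C1 + 2*sqrt(3)*exp(sqrt(3)*b)/3


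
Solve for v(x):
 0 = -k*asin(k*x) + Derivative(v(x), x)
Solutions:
 v(x) = C1 + k*Piecewise((x*asin(k*x) + sqrt(-k^2*x^2 + 1)/k, Ne(k, 0)), (0, True))
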